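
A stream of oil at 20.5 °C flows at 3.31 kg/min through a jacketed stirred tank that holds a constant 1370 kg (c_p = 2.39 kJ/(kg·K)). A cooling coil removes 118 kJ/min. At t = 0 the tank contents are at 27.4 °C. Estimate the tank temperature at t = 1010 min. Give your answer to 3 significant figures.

M c_p dT/dt = ṁ c_p (T_in − T) − Q̇.
τ = M/ṁ = 413.90 min; T_ss = T_in − Q̇/(ṁ c_p) = 20.5 − 118/(3.31·2.39) = 5.5839 °C.
This is linear first-order; T(t) = T_ss + (T₀ − T_ss) e^(−t/τ).
T(1010) = 5.5839 + (21.816)·e^(−1010/413.90) = 5.5839 + (21.816)·0.087142 = 7.4850 °C.

7.48 °C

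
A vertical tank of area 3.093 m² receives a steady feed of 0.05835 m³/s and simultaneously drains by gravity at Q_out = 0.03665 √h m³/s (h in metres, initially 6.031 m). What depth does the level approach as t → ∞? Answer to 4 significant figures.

2.535 m

Level balance: A dh/dt = 0.05835 − 0.03665 √h. Setting dh/dt = 0:
Q_in = 0.03665 √h_ss ⇒ √h_ss = 0.05835/0.03665 = 1.59209.
h_ss = 1.59209² = 2.53474 m. (Since h₀ = 6.031 m > h_ss, the level will fall toward this value.)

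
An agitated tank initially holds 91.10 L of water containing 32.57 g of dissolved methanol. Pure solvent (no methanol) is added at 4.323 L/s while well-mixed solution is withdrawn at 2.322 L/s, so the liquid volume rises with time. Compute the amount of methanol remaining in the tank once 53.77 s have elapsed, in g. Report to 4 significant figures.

Total volume: dV/dt = Q_in − Q_out = 2.00100 L/s, so V(t) = 91.10 + 2.00100 t and V(53.77) = 198.694 L.
No methanol enters, so dm/dt = −Q_out · (m/V).
dm/m = −Q_out dt/(V₀ + 2.00100 t); integrating gives ln(m/m₀) = −(Q_out/(Q_in−Q_out)) ln(V/V₀).
m = m₀ (V₀/V)^(Q_out/(Q_in−Q_out)) = 32.57 × (91.10/198.694)^(1.16042) = 13.1772 g.

13.18 g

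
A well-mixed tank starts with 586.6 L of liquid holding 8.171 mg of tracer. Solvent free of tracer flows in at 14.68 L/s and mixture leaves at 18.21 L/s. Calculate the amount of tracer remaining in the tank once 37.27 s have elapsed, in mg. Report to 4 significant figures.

2.204 mg

Total volume: dV/dt = Q_in − Q_out = -3.53000 L/s, so V(t) = 586.6 − 3.53000 t and V(37.27) = 455.037 L.
No tracer enters, so dm/dt = −Q_out · (m/V).
Separate: dm/m = −Q_out dt/V(t) ⇒ ln(m/m₀) = −(Q_out/(Q_in−Q_out)) ln(V/V₀).
m = m₀ (V₀/V)^(Q_out/(Q_in−Q_out)) = 8.171 × (586.6/455.037)^(-5.15864) = 2.20445 mg.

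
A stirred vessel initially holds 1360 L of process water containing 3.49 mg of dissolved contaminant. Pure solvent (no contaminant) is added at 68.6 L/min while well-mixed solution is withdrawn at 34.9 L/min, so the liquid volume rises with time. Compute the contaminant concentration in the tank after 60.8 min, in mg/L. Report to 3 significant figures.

Total volume: dV/dt = Q_in − Q_out = 33.700 L/min, so V(t) = 1360 + 33.700 t and V(60.8) = 3409.0 L.
Solute balance: dm/dt = 0 − Q_out C = −Q_out m/V(t).
dm/m = −Q_out dt/(V₀ + 33.700 t); integrating gives ln(m/m₀) = −(Q_out/(Q_in−Q_out)) ln(V/V₀).
m = m₀ (V₀/V)^(Q_out/(Q_in−Q_out)) = 3.49 × (1360/3409.0)^(1.0356) = 1.3475 mg.
C = m/V = 1.3475/3409.0 = 0.00039528 mg/L.

0.000395 mg/L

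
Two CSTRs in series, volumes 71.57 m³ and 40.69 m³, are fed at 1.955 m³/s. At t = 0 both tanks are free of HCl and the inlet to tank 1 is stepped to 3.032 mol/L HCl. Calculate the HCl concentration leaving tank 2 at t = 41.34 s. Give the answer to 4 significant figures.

1.308 mol/L

Each tank obeys Vᵢ dCᵢ/dt = Q(Cᵢ₋₁ − Cᵢ), so τᵢ = Vᵢ/Q.
τ₁ = 71.57/1.955 = 36.6087 s; τ₂ = 40.69/1.955 = 20.8133 s.
Tank 1: C₁ = C_in(1 − e^(−t/τ₁)). Tank 2 (τ₁ ≠ τ₂): C₂ = C_in[1 − (τ₁ e^(−t/τ₁) − τ₂ e^(−t/τ₂))/(τ₁ − τ₂)].
At t = 41.34: e^(−t/τ₁) = 0.323279, e^(−t/τ₂) = 0.137212.
C₂ = 3.032·[1 − (36.6087·0.323279 − 20.8133·0.137212)/(15.7954)] = 3.032·0.431544 = 1.30844 mol/L.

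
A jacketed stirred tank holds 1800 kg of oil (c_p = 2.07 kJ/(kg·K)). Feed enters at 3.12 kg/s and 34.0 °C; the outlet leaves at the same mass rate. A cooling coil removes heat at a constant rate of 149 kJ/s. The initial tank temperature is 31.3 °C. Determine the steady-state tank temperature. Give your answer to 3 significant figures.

10.9 °C

M c_p dT/dt = ṁ c_p (T_in − T) − Q̇.
At steady state dT/dt = 0 ⇒ T_ss = T_in − Q̇/(ṁ c_p) = 34.0 − 149/(3.12·2.07) = 10.929 °C.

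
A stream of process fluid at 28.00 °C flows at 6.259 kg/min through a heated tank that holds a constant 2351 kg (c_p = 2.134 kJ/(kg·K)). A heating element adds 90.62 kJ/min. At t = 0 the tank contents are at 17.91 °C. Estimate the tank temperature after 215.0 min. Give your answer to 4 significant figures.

M c_p dT/dt = ṁ c_p (T_in − T) + Q̇.
τ = M/ṁ = 375.619 min; T_ss = T_in + Q̇/(ṁ c_p) = 28.00 + 90.62/(6.259·2.134) = 34.7846 °C.
This is linear first-order; T(t) = T_ss + (T₀ − T_ss) e^(−t/τ).
T(215.0) = 34.7846 + (-16.8746)·e^(−215.0/375.619) = 34.7846 + (-16.8746)·0.564176 = 25.2644 °C.

25.26 °C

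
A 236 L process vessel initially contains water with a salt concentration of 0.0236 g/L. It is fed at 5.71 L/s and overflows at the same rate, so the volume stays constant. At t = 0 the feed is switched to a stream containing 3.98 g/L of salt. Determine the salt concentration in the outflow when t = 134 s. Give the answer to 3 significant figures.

3.83 g/L

Transient balance on the dissolved component: V dC/dt = Q(C_in − C).
So dC/dt = (C_in − C)/τ with τ = V/Q = 236/5.71 = 41.331 s.
Integrating: C(t) = C_in + (C₀ − C_in) e^(−t/τ).
C(134) = 3.98 + (0.0236 − 3.98)·e^(−134/41.331) = 3.98 + (-3.9564)·0.039081 = 3.8254 g/L.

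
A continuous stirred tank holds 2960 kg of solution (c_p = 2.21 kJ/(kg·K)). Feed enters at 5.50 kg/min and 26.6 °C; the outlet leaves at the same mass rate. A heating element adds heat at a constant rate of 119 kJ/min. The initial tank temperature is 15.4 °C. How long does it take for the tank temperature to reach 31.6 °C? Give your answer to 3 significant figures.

First-law balance (no shaft work): M c_p dT/dt = ṁ c_p (T_in − T) + 119.
τ = M/ṁ = 538.18 min; T_ss = T_in + Q̇/(ṁ c_p) = 36.390 °C.
T(t) = T_ss + (T₀ − T_ss) e^(−t/τ). Set T = 31.6:
e^(−t/τ) = (31.6 − 36.390)/(15.4 − 36.390) = 0.22821
t = −538.18 · ln(0.22821) = 795.15 min.

795 min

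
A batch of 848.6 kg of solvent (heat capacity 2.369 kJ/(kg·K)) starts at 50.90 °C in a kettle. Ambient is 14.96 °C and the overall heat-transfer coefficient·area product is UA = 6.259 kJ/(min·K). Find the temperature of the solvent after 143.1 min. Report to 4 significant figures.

37.98 °C

Lumped-capacitance energy balance: M c_p dT/dt = UA(T_amb − T).
dT/dt = (T_ss − T)/τ with T_ss = T_amb = 14.9600 °C, τ = M c_p/UA = 848.6·2.369/6.259 = 321.191 min.
T approaches T_ss exponentially: T(t) = T_ss + (T₀ − T_ss) e^(−t/τ).
T(143.1) = 14.9600 + (35.9400)·0.640485 = 37.9790 °C.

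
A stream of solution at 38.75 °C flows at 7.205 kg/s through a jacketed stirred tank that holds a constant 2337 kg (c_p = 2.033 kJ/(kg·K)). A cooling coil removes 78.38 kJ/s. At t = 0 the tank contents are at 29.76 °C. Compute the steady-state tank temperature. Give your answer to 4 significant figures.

M c_p dT/dt = ṁ c_p (T_in − T) − Q̇.
At steady state dT/dt = 0 ⇒ T_ss = T_in − Q̇/(ṁ c_p) = 38.75 − 78.38/(7.205·2.033) = 33.3990 °C.

33.40 °C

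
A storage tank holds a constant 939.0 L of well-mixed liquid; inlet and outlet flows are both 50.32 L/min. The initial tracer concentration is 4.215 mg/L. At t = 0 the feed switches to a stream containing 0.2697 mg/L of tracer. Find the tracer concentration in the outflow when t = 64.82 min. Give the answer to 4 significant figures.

0.3920 mg/L

Unsteady species balance (constant V, well mixed): V dC/dt = Q(C_in − C).
Time constant τ = V/Q = 939.0/50.32 = 18.6606 min.
This is linear first-order; C(t) = C_in + (C₀ − C_in) e^(−t/τ).
C(64.82) = 0.2697 + (4.215 − 0.2697)·e^(−64.82/18.6606) = 0.2697 + (3.94530)·0.0310042 = 0.392021 mg/L.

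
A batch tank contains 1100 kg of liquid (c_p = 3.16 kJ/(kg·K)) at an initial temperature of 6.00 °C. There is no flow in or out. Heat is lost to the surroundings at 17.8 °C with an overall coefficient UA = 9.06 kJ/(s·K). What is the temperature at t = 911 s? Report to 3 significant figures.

M c_p dT/dt = −UA(T − T_amb).
dT/dt = (T_ss − T)/τ with T_ss = T_amb = 17.800 °C, τ = M c_p/UA = 1100·3.16/9.06 = 383.66 s.
T approaches T_ss exponentially: T(t) = T_ss + (T₀ − T_ss) e^(−t/τ).
T(911) = 17.800 + (-11.800)·0.093064 = 16.702 °C.

16.7 °C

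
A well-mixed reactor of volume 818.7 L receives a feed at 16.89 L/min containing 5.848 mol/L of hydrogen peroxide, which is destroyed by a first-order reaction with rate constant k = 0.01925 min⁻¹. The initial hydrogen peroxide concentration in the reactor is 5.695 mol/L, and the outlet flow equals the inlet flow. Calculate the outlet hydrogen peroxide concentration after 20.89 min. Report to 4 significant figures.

Accumulation = in − out − consumed: V dC/dt = Q C_in − Q C − k V C.
This is linear with rate a = Q/V + k = 0.0398803 min⁻¹.
C_ss = Q C_in/(Q + kV) = 3.02520 mol/L; C(t) = C_ss + (C₀ − C_ss) e^(−a t).
C(20.89) = 3.02520 + (2.66980)·e^(−0.0398803·20.89) = 3.02520 + (2.66980)·0.434700 = 4.18576 mol/L.

4.186 mol/L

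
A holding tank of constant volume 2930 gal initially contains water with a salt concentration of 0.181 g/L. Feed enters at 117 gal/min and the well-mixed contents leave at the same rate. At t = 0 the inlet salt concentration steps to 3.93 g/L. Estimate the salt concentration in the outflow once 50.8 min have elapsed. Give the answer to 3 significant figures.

3.44 g/L

Mass balance on the solute (V constant): V dC/dt = Q(C_in − C).
So dC/dt = (C_in − C)/τ with τ = V/Q = 2930/117 = 25.043 min.
This is linear first-order; C(t) = C_in + (C₀ − C_in) e^(−t/τ).
C(50.8) = 3.93 + (0.181 − 3.93)·e^(−50.8/25.043) = 3.93 + (-3.7490)·0.13153 = 3.4369 g/L.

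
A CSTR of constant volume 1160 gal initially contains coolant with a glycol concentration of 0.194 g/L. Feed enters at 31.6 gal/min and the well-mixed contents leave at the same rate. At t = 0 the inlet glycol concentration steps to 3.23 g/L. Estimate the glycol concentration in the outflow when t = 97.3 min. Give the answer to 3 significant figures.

3.02 g/L

Species balance on the tank: V dC/dt = Q(C_in − C).
So dC/dt = (C_in − C)/τ with τ = V/Q = 1160/31.6 = 36.709 min.
Solution: C(t) = C_in + (C₀ − C_in) e^(−t/τ).
C(97.3) = 3.23 + (0.194 − 3.23)·e^(−97.3/36.709) = 3.23 + (-3.0360)·0.070610 = 3.0156 g/L.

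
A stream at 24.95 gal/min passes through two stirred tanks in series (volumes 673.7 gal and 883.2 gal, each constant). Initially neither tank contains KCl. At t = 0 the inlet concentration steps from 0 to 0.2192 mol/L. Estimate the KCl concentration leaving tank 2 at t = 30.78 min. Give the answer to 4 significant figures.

0.05732 mol/L

Time constants: τᵢ = Vᵢ/Q for each well-mixed tank.
τ₁ = 673.7/24.95 = 27.0020 min; τ₂ = 883.2/24.95 = 35.3988 min.
Tank 1: C₁ = C_in(1 − e^(−t/τ₁)). Tank 2 (τ₁ ≠ τ₂): C₂ = C_in[1 − (τ₁ e^(−t/τ₁) − τ₂ e^(−t/τ₂))/(τ₁ − τ₂)].
At t = 30.78: e^(−t/τ₁) = 0.319846, e^(−t/τ₂) = 0.419152.
C₂ = 0.2192·[1 − (27.0020·0.319846 − 35.3988·0.419152)/(-8.39679)] = 0.2192·0.261504 = 0.0573216 mol/L.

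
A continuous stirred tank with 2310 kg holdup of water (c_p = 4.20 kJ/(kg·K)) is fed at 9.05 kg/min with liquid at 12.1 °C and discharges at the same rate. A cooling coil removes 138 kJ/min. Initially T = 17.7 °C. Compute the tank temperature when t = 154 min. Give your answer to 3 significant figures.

13.5 °C

M c_p dT/dt = ṁ c_p (T_in − T) − Q̇.
τ = M/ṁ = 255.25 min; T_ss = T_in − Q̇/(ṁ c_p) = 12.1 − 138/(9.05·4.20) = 8.4694 °C.
Integrating: T(t) = T_ss + (T₀ − T_ss) e^(−t/τ).
T(154) = 8.4694 + (9.2306)·e^(−154/255.25) = 8.4694 + (9.2306)·0.54699 = 13.518 °C.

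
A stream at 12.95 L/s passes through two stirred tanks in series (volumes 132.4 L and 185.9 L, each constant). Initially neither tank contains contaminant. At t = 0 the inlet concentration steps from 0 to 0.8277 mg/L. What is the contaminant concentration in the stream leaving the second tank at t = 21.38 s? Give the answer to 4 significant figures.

0.4322 mg/L

Species balance on tank i: dCᵢ/dt = (Cᵢ₋₁ − Cᵢ)/τᵢ with τᵢ = Vᵢ/Q.
τ₁ = 132.4/12.95 = 10.2239 s; τ₂ = 185.9/12.95 = 14.3552 s.
Solving the cascade with C₁(0)=C₂(0)=0 gives C₂(t) = C_in[1 − (τ₁ e^(−t/τ₁) − τ₂ e^(−t/τ₂))/(τ₁ − τ₂)].
At t = 21.38: e^(−t/τ₁) = 0.123542, e^(−t/τ₂) = 0.225518.
C₂ = 0.8277·[1 − (10.2239·0.123542 − 14.3552·0.225518)/(-4.13127)] = 0.8277·0.522116 = 0.432155 mg/L.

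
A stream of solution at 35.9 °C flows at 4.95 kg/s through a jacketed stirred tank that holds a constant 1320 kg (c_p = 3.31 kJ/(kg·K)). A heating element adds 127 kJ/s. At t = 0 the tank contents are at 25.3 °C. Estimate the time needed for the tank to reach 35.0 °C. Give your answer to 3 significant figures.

201 s

M c_p dT/dt = ṁ c_p (T_in − T) + Q̇.
τ = M/ṁ = 266.67 s; T_ss = T_in + Q̇/(ṁ c_p) = 43.651 °C.
T(t) = T_ss + (T₀ − T_ss) e^(−t/τ). Set T = 35.0:
e^(−t/τ) = (35.0 − 43.651)/(25.3 − 43.651) = 0.47143
t = −266.67 · ln(0.47143) = 200.53 s.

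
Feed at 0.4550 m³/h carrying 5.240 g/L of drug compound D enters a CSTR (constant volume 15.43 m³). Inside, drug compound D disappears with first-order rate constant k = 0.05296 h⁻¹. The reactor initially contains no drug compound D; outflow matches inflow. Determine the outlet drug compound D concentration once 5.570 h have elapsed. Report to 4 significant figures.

0.6901 g/L

V dC/dt = Q(C_in − C) − k V C.
This is linear with rate a = Q/V + k = 0.0824480 h⁻¹.
C_ss = Q C_in/(Q + kV) = 1.87412 g/L; C(t) = C_ss + (C₀ − C_ss) e^(−a t).
C(5.570) = 1.87412 + (-1.87412)·e^(−0.0824480·5.570) = 1.87412 + (-1.87412)·0.631766 = 0.690112 g/L.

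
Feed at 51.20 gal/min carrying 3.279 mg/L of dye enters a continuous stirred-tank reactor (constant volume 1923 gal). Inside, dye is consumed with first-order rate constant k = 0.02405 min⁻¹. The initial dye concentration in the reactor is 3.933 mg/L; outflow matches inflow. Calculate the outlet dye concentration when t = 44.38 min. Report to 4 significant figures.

V dC/dt = Q(C_in − C) − k V C.
dC/dt = (Q/V) C_in − (Q/V + k) C; effective rate a = Q/V + k = 0.0266251 + 0.02405 = 0.0506751 min⁻¹.
C_ss = Q C_in/(Q + kV) = 1.72281 mg/L; C(t) = C_ss + (C₀ − C_ss) e^(−a t).
C(44.38) = 1.72281 + (2.21019)·e^(−0.0506751·44.38) = 1.72281 + (2.21019)·0.105509 = 1.95601 mg/L.

1.956 mg/L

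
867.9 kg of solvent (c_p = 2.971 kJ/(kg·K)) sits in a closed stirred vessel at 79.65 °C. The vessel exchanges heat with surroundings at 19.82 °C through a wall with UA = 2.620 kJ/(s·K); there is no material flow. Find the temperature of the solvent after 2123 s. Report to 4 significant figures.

26.74 °C

M c_p dT/dt = −UA(T − T_amb).
dT/dt = (T_ss − T)/τ with T_ss = T_amb = 19.8200 °C, τ = M c_p/UA = 867.9·2.971/2.620 = 984.172 s.
Solution: T(t) = T_ss + (T₀ − T_ss) e^(−t/τ).
T(2123) = 19.8200 + (59.8300)·0.115655 = 26.7396 °C.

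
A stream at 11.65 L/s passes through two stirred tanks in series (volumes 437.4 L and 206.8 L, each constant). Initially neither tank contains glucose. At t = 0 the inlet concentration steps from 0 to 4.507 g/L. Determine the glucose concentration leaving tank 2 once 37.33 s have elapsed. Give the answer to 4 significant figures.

1.837 g/L

Each tank obeys Vᵢ dCᵢ/dt = Q(Cᵢ₋₁ − Cᵢ), so τᵢ = Vᵢ/Q.
τ₁ = 437.4/11.65 = 37.5451 s; τ₂ = 206.8/11.65 = 17.7511 s.
Solving the cascade with C₁(0)=C₂(0)=0 gives C₂(t) = C_in[1 − (τ₁ e^(−t/τ₁) − τ₂ e^(−t/τ₂))/(τ₁ − τ₂)].
At t = 37.33: e^(−t/τ₁) = 0.369993, e^(−t/τ₂) = 0.122093.
C₂ = 4.507·[1 − (37.5451·0.369993 − 17.7511·0.122093)/(19.7940)] = 4.507·0.407693 = 1.83747 g/L.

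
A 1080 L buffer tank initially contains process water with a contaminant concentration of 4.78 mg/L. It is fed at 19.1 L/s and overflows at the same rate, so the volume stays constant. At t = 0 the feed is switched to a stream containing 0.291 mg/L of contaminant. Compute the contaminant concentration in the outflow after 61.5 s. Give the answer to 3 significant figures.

Mass balance on the solute (V constant): V dC/dt = Q(C_in − C).
So dC/dt = (C_in − C)/τ with τ = V/Q = 1080/19.1 = 56.545 s.
Integrating: C(t) = C_in + (C₀ − C_in) e^(−t/τ).
C(61.5) = 0.291 + (4.78 − 0.291)·e^(−61.5/56.545) = 0.291 + (4.4890)·0.33701 = 1.8038 mg/L.

1.80 mg/L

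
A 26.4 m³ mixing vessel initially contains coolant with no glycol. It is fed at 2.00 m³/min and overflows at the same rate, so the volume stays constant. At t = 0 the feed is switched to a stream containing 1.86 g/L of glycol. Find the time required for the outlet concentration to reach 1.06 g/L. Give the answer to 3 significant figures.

Unsteady species balance (constant V, well mixed): V dC/dt = Q(C_in − C), so τ = V/Q = 13.200 min.
C(t) = C_in + (C₀ − C_in) e^(−t/τ). Set C = 1.06 and solve for t:
e^(−t/τ) = (C − C_in)/(C₀ − C_in) = (1.06 − 1.86)/(0 − 1.86) = 0.43011
t = −τ ln(…) = 13.200 × 0.84372 = 11.137 min.

11.1 min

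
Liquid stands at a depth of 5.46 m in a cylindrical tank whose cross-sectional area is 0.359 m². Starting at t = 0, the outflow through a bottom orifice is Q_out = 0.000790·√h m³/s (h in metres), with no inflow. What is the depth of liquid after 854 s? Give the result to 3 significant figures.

1.95 m

A dh/dt = −Q_out = −0.000790 √h.
Separate and integrate: 2(√h − √h₀) = −(0.000790/A) t.
√h = √5.46 − 0.000790·854/(2·0.359) = 2.3367 − 0.93964 = 1.3970.
h = 1.3970² = 1.9517 m.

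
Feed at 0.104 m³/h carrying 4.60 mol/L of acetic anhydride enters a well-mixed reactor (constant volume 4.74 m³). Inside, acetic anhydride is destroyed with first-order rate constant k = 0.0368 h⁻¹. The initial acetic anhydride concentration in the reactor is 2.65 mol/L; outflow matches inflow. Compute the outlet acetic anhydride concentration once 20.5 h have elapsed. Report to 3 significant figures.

2.00 mol/L

V dC/dt = Q(C_in − C) − k V C.
dC/dt = (Q/V) C_in − (Q/V + k) C; effective rate a = Q/V + k = 0.021941 + 0.0368 = 0.058741 h⁻¹.
C_ss = Q C_in/(Q + kV) = 1.7182 mol/L; C(t) = C_ss + (C₀ − C_ss) e^(−a t).
C(20.5) = 1.7182 + (0.93181)·e^(−0.058741·20.5) = 1.7182 + (0.93181)·0.29994 = 1.9977 mol/L.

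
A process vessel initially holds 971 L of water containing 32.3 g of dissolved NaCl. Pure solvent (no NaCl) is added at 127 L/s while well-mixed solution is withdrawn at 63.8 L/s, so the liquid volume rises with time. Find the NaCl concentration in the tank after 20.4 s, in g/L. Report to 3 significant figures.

0.00609 g/L

Let m(t) be the amount of NaCl. Volume: V(t) = V₀ + (Q_in − Q_out) t = 971 + 63.200 t; V(20.4) = 2260.3 L.
Species balance (pure solvent in): dm/dt = −Q_out · m/V(t).
dm/m = −Q_out dt/(V₀ + 63.200 t); integrating gives ln(m/m₀) = −(Q_out/(Q_in−Q_out)) ln(V/V₀).
m = m₀ (V₀/V)^(Q_out/(Q_in−Q_out)) = 32.3 × (971/2260.3)^(1.0095) = 13.765 g.
C = m/V = 13.765/2260.3 = 0.0060899 g/L.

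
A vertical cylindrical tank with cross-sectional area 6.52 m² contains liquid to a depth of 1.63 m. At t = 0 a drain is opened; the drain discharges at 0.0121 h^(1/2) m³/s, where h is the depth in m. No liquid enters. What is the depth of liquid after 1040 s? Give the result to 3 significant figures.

0.0971 m

A dh/dt = −Q_out = −0.0121 √h.
This is separable: 2 d(√h)/dt = −0.0121/A, so √h = √h₀ − (0.0121/(2A)) t.
√h = √1.63 − 0.0121·1040/(2·6.52) = 1.2767 − 0.96503 = 0.31168.
h = 0.31168² = 0.097147 m.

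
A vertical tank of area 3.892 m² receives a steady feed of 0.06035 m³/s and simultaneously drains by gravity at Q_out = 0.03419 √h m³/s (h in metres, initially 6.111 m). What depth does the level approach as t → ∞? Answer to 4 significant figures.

Level balance: A dh/dt = 0.06035 − 0.03419 √h. Setting dh/dt = 0:
Q_in = 0.03419 √h_ss ⇒ √h_ss = 0.06035/0.03419 = 1.76514.
h_ss = 1.76514² = 3.11571 m. (Since h₀ = 6.111 m > h_ss, the level will fall toward this value.)

3.116 m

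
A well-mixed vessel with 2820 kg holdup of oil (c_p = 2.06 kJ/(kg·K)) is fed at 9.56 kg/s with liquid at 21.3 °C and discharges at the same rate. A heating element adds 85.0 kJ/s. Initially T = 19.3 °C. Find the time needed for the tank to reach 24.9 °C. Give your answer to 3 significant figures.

642 s

M c_p dT/dt = ṁ c_p (T_in − T) + Q̇.
τ = M/ṁ = 294.98 s; T_ss = T_in + Q̇/(ṁ c_p) = 25.616 °C.
T(t) = T_ss + (T₀ − T_ss) e^(−t/τ). Set T = 24.9:
e^(−t/τ) = (24.9 − 25.616)/(19.3 − 25.616) = 0.11338
t = −294.98 · ln(0.11338) = 642.17 s.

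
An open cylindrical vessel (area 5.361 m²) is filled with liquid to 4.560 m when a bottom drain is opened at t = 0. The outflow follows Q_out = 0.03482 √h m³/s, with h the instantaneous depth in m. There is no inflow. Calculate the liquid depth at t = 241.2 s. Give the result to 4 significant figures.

A dh/dt = −Q_out = −0.03482 √h.
This is separable: 2 d(√h)/dt = −0.03482/A, so √h = √h₀ − (0.03482/(2A)) t.
√h = √4.560 − 0.03482·241.2/(2·5.361) = 2.13542 − 0.783304 = 1.35211.
h = 1.35211² = 1.82821 m.

1.828 m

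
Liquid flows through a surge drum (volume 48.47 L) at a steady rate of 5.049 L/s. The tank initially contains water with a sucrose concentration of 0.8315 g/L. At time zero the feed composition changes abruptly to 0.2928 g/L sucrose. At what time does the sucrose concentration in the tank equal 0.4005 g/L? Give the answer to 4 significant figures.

15.45 s

Species balance: V dC/dt = Q(C_in − C) ⇒ τ = V/Q = 9.59992 s.
C(t) = C_in + (C₀ − C_in) e^(−t/τ). Set C = 0.4005 and solve for t:
e^(−t/τ) = (C − C_in)/(C₀ − C_in) = (0.4005 − 0.2928)/(0.8315 − 0.2928) = 0.199926
t = −τ ln(…) = 9.59992 × 1.60981 = 15.4540 s.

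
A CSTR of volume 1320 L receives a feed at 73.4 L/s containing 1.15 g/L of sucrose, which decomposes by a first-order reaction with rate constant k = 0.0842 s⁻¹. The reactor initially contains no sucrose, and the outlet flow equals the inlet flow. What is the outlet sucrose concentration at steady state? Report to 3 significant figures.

V dC/dt = Q(C_in − C) − k V C.
Steady state (dC/dt = 0): C_ss = Q C_in/(Q + kV) = C_in/(1 + kV/Q).
C_ss = 73.4·1.15/(73.4 + 0.0842·1320) = 84.410/184.54 = 0.45740 g/L.

0.457 g/L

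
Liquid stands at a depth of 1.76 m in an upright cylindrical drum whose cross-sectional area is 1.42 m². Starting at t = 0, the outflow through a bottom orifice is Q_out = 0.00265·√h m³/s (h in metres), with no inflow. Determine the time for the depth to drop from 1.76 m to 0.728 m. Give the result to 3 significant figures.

A dh/dt = −Q_out = −0.00265 √h.
∫ h^(−1/2) dh = −(0.00265/A) ∫ dt, giving 2√h = 2√h₀ − (0.00265/A) t.
t = 2A(√h₀ − √h)/0.00265 = 2·1.42·(√1.76 − √0.728)/0.00265
  = 2.8400 × (1.3266 − 0.85323) / 0.00265 = 507.36 s.

507 s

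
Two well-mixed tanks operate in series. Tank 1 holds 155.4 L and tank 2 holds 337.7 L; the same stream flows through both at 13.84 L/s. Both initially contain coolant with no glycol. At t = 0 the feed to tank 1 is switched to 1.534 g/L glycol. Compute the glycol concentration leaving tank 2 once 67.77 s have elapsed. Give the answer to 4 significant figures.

1.360 g/L

Time constants: τᵢ = Vᵢ/Q for each well-mixed tank.
τ₁ = 155.4/13.84 = 11.2283 s; τ₂ = 337.7/13.84 = 24.4003 s.
Solving the cascade with C₁(0)=C₂(0)=0 gives C₂(t) = C_in[1 − (τ₁ e^(−t/τ₁) − τ₂ e^(−t/τ₂))/(τ₁ − τ₂)].
At t = 67.77: e^(−t/τ₁) = 0.00239199, e^(−t/τ₂) = 0.0621984.
C₂ = 1.534·[1 − (11.2283·0.00239199 − 24.4003·0.0621984)/(-13.1720)] = 1.534·0.886820 = 1.36038 g/L.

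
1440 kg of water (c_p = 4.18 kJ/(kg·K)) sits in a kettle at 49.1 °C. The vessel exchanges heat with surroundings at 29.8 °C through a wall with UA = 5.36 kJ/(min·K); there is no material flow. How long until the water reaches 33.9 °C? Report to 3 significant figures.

1740 min

Energy balance: M c_p dT/dt = −UA(T − T_amb).
τ = M c_p/UA = 1123.0 min; T_ss = T_amb = 29.800 °C.
T(t) = T_ss + (T₀ − T_ss)e^(−t/τ); set T = 33.9:
t = −τ ln[(T − T_ss)/(T₀ − T_ss)] = −1123.0 · ln(0.21244) = 1739.6 min.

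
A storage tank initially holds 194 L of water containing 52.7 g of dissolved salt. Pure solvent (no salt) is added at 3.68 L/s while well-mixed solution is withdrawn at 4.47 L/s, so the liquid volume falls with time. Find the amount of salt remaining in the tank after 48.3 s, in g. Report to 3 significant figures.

15.3 g

Total volume: dV/dt = Q_in − Q_out = -0.79000 L/s, so V(t) = 194 − 0.79000 t and V(48.3) = 155.84 L.
Solute balance: dm/dt = 0 − Q_out C = −Q_out m/V(t).
Separate: dm/m = −Q_out dt/V(t) ⇒ ln(m/m₀) = −(Q_out/(Q_in−Q_out)) ln(V/V₀).
m = m₀ (V₀/V)^(Q_out/(Q_in−Q_out)) = 52.7 × (194/155.84)^(-5.6582) = 15.263 g.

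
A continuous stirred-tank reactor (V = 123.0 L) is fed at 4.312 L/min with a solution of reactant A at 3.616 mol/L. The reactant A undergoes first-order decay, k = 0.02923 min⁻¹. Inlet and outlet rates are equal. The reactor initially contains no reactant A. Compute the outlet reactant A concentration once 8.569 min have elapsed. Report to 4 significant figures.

0.8352 mol/L

V dC/dt = Q(C_in − C) − k V C.
dC/dt = (Q/V) C_in − (Q/V + k) C; effective rate a = Q/V + k = 0.0350569 + 0.02923 = 0.0642869 min⁻¹.
C_ss = Q C_in/(Q + kV) = 1.97188 mol/L; C(t) = C_ss + (C₀ − C_ss) e^(−a t).
C(8.569) = 1.97188 + (-1.97188)·e^(−0.0642869·8.569) = 1.97188 + (-1.97188)·0.576445 = 0.835197 mol/L.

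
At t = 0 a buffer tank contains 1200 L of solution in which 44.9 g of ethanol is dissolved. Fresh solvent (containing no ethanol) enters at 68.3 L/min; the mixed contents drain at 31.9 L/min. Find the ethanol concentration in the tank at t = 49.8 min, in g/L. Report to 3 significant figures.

Total volume: dV/dt = Q_in − Q_out = 36.400 L/min, so V(t) = 1200 + 36.400 t and V(49.8) = 3012.7 L.
Species balance (pure solvent in): dm/dt = −Q_out · m/V(t).
dm/m = −Q_out dt/(V₀ + 36.400 t); integrating gives ln(m/m₀) = −(Q_out/(Q_in−Q_out)) ln(V/V₀).
m = m₀ (V₀/V)^(Q_out/(Q_in−Q_out)) = 44.9 × (1200/3012.7)^(0.87637) = 20.040 g.
C = m/V = 20.040/3012.7 = 0.0066517 g/L.

0.00665 g/L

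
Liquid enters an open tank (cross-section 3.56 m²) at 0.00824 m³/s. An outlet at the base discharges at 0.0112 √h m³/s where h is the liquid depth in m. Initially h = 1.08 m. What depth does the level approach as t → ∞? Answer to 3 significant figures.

0.541 m

Level balance: A dh/dt = 0.00824 − 0.0112 √h. Setting dh/dt = 0:
Q_in = 0.0112 √h_ss ⇒ √h_ss = 0.00824/0.0112 = 0.73571.
h_ss = 0.73571² = 0.54128 m. (Since h₀ = 1.08 m > h_ss, the level will fall toward this value.)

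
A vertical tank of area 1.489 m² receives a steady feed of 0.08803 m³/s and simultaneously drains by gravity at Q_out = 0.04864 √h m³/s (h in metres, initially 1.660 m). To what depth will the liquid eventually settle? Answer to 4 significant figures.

3.275 m

Volume balance on the tank: A dh/dt = Q_in − 0.04864 √h. At steady state dh/dt = 0:
Q_in = 0.04864 √h_ss ⇒ √h_ss = 0.08803/0.04864 = 1.80983.
h_ss = 1.80983² = 3.27547 m. (Since h₀ = 1.660 m < h_ss, the level will rise toward this value.)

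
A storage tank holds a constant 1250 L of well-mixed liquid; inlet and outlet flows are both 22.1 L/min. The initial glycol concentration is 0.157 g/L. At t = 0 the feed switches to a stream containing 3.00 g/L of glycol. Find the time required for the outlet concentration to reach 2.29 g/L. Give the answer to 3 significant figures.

Species balance on the tank: V dC/dt = Q(C_in − C), so τ = V/Q = 56.561 min.
C(t) = C_in + (C₀ − C_in) e^(−t/τ). Set C = 2.29 and solve for t:
e^(−t/τ) = (C − C_in)/(C₀ − C_in) = (2.29 − 3.00)/(0.157 − 3.00) = 0.24974
t = −τ ln(…) = 56.561 × 1.3874 = 78.470 min.

78.5 min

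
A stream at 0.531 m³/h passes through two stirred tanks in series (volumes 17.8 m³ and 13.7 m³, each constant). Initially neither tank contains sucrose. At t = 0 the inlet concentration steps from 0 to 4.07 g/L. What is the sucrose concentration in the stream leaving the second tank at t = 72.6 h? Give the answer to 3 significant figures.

Time constants: τᵢ = Vᵢ/Q for each well-mixed tank.
τ₁ = 17.8/0.531 = 33.522 h; τ₂ = 13.7/0.531 = 25.800 h.
Tank 1: C₁ = C_in(1 − e^(−t/τ₁)). Tank 2 (τ₁ ≠ τ₂): C₂ = C_in[1 − (τ₁ e^(−t/τ₁) − τ₂ e^(−t/τ₂))/(τ₁ − τ₂)].
At t = 72.6: e^(−t/τ₁) = 0.11466, e^(−t/τ₂) = 0.059970.
C₂ = 4.07·[1 − (33.522·0.11466 − 25.800·0.059970)/(7.7213)] = 4.07·0.70259 = 2.8595 g/L.

2.86 g/L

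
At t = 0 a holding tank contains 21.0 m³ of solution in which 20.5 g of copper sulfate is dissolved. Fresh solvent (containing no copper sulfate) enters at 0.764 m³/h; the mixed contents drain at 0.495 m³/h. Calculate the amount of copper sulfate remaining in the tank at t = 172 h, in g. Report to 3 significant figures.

Let m(t) be the amount of copper sulfate. Volume: V(t) = V₀ + (Q_in − Q_out) t = 21.0 + 0.26900 t; V(172) = 67.268 m³.
Species balance (pure solvent in): dm/dt = −Q_out · m/V(t).
Separate: dm/m = −Q_out dt/V(t) ⇒ ln(m/m₀) = −(Q_out/(Q_in−Q_out)) ln(V/V₀).
m = m₀ (V₀/V)^(Q_out/(Q_in−Q_out)) = 20.5 × (21.0/67.268)^(1.8401) = 2.4065 g.

2.41 g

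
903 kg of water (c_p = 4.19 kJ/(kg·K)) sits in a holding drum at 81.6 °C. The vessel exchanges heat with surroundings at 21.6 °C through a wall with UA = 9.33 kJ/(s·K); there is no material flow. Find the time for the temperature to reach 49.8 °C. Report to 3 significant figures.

306 s

M c_p dT/dt = −UA(T − T_amb).
τ = M c_p/UA = 405.53 s; T_ss = T_amb = 21.600 °C.
T(t) = T_ss + (T₀ − T_ss)e^(−t/τ); set T = 49.8:
t = −τ ln[(T − T_ss)/(T₀ − T_ss)] = −405.53 · ln(0.47000) = 306.18 s.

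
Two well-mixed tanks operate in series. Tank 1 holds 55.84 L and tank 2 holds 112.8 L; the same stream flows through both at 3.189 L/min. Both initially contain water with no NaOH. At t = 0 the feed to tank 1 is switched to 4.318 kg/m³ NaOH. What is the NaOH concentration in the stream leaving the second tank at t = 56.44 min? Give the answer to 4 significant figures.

2.753 kg/m³

Time constants: τᵢ = Vᵢ/Q for each well-mixed tank.
τ₁ = 55.84/3.189 = 17.5102 min; τ₂ = 112.8/3.189 = 35.3716 min.
Tank 1: C₁ = C_in(1 − e^(−t/τ₁)). Tank 2 (τ₁ ≠ τ₂): C₂ = C_in[1 − (τ₁ e^(−t/τ₁) − τ₂ e^(−t/τ₂))/(τ₁ − τ₂)].
At t = 56.44: e^(−t/τ₁) = 0.0398248, e^(−t/τ₂) = 0.202781.
C₂ = 4.318·[1 − (17.5102·0.0398248 − 35.3716·0.202781)/(-17.8614)] = 4.318·0.637468 = 2.75259 kg/m³.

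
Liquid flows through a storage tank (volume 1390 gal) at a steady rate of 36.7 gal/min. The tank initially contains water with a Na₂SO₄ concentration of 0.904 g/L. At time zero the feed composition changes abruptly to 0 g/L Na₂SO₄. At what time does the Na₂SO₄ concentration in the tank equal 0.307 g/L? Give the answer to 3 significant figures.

Species balance: V dC/dt = Q(C_in − C) ⇒ τ = V/Q = 37.875 min.
C(t) = C_in + (C₀ − C_in) e^(−t/τ). Set C = 0.307 and solve for t:
e^(−t/τ) = (C − C_in)/(C₀ − C_in) = (0.307 − 0)/(0.904 − 0) = 0.33960
t = −τ ln(…) = 37.875 × 1.0800 = 40.904 min.

40.9 min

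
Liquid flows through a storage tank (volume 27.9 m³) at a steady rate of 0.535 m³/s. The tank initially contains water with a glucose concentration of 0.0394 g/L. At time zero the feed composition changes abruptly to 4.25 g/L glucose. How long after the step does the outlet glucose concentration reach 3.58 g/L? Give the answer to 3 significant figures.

95.9 s

Transient balance on the dissolved component: V dC/dt = Q(C_in − C), so τ = V/Q = 52.150 s.
C(t) = C_in + (C₀ − C_in) e^(−t/τ). Set C = 3.58 and solve for t:
e^(−t/τ) = (C − C_in)/(C₀ − C_in) = (3.58 − 4.25)/(0.0394 − 4.25) = 0.15912
t = −τ ln(…) = 52.150 × 1.8381 = 95.855 s.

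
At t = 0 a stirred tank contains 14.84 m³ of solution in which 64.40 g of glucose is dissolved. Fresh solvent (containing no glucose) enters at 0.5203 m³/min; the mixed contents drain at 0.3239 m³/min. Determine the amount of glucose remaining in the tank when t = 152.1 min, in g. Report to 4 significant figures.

10.45 g

Let m(t) be the amount of glucose. Volume: V(t) = V₀ + (Q_in − Q_out) t = 14.84 + 0.196400 t; V(152.1) = 44.7124 m³.
Species balance (pure solvent in): dm/dt = −Q_out · m/V(t).
dm/m = −Q_out dt/(V₀ + 0.196400 t); integrating gives ln(m/m₀) = −(Q_out/(Q_in−Q_out)) ln(V/V₀).
m = m₀ (V₀/V)^(Q_out/(Q_in−Q_out)) = 64.40 × (14.84/44.7124)^(1.64919) = 10.4456 g.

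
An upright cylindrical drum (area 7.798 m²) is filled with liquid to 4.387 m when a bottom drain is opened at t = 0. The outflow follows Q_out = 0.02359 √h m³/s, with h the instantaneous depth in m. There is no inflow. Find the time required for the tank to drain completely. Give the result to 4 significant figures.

1385 s

With no inflow, A dh/dt = −0.02359 √h.
This is separable: 2 d(√h)/dt = −0.02359/A, so √h = √h₀ − (0.02359/(2A)) t.
Tank is empty when √h = 0: t_empty = 2A√h₀/0.02359.
t_empty = 2·7.798·√4.387/0.02359 = 15.5960·2.09452/0.02359 = 1384.74 s.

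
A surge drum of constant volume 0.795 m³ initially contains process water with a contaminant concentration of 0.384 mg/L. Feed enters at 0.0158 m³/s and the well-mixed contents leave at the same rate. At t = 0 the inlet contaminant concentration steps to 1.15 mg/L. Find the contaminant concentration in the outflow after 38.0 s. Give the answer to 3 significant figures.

0.790 mg/L

Unsteady species balance (constant V, well mixed): V dC/dt = Q(C_in − C).
So dC/dt = (C_in − C)/τ with τ = V/Q = 0.795/0.0158 = 50.316 s.
Solution: C(t) = C_in + (C₀ − C_in) e^(−t/τ).
C(38.0) = 1.15 + (0.384 − 1.15)·e^(−38.0/50.316) = 1.15 + (-0.76600)·0.46991 = 0.79005 mg/L.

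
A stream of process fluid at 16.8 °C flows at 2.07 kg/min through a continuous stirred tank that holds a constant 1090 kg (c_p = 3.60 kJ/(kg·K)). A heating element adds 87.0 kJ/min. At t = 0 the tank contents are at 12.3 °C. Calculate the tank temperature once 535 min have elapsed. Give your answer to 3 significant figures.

22.6 °C

M c_p dT/dt = ṁ c_p (T_in − T) + Q̇.
τ = M/ṁ = 526.57 min; T_ss = T_in + Q̇/(ṁ c_p) = 16.8 + 87.0/(2.07·3.60) = 28.475 °C.
Integrating: T(t) = T_ss + (T₀ − T_ss) e^(−t/τ).
T(535) = 28.475 + (-16.175)·e^(−535/526.57) = 28.475 + (-16.175)·0.36204 = 22.619 °C.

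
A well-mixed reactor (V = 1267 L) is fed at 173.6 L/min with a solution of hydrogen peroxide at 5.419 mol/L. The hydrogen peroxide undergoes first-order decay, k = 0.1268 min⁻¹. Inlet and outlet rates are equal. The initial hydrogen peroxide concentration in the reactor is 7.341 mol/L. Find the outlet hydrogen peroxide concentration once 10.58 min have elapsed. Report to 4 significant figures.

Species balance: V dC/dt = Q C_in − Q C − k V C.
dC/dt = (Q/V) C_in − (Q/V + k) C; effective rate a = Q/V + k = 0.137017 + 0.1268 = 0.263817 min⁻¹.
C_ss = Q C_in/(Q + kV) = 2.81443 mol/L; C(t) = C_ss + (C₀ − C_ss) e^(−a t).
C(10.58) = 2.81443 + (4.52657)·e^(−0.263817·10.58) = 2.81443 + (4.52657)·0.0613488 = 3.09213 mol/L.

3.092 mol/L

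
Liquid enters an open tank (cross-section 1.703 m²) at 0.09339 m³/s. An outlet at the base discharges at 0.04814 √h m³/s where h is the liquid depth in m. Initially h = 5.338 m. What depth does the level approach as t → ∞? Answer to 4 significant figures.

A dh/dt = Q_in − 0.04814 √h. Steady state requires inflow = outflow:
Q_in = 0.04814 √h_ss ⇒ √h_ss = 0.09339/0.04814 = 1.93997.
h_ss = 1.93997² = 3.76347 m. (Since h₀ = 5.338 m > h_ss, the level will fall toward this value.)

3.763 m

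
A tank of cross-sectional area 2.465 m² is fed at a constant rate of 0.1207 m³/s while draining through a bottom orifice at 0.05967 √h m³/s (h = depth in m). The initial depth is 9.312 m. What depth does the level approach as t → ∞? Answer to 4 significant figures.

4.092 m

Volume balance on the tank: A dh/dt = Q_in − 0.05967 √h. At steady state dh/dt = 0:
Q_in = 0.05967 √h_ss ⇒ √h_ss = 0.1207/0.05967 = 2.02279.
h_ss = 2.02279² = 4.09169 m. (Since h₀ = 9.312 m > h_ss, the level will fall toward this value.)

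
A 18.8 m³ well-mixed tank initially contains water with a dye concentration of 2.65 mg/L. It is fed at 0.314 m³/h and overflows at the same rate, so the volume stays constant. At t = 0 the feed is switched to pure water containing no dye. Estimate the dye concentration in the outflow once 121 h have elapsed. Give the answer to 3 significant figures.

0.351 mg/L

Mass balance on the solute (V constant): V dC/dt = Q(C_in − C).
So dC/dt = (C_in − C)/τ with τ = V/Q = 18.8/0.314 = 59.873 h.
C approaches C_in exponentially: C(t) = C_in + (C₀ − C_in) e^(−t/τ).
C(121) = 0 + (2.65 − 0)·e^(−121/59.873) = 0 + (2.6500)·0.13253 = 0.35120 mg/L.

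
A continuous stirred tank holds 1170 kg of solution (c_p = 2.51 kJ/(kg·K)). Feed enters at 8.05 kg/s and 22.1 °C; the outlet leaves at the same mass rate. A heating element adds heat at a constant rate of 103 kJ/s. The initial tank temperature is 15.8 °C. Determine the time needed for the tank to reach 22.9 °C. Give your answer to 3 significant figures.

142 s

M c_p dT/dt = ṁ c_p (T_in − T) + Q̇.
τ = M/ṁ = 145.34 s; T_ss = T_in + Q̇/(ṁ c_p) = 27.198 °C.
T(t) = T_ss + (T₀ − T_ss) e^(−t/τ). Set T = 22.9:
e^(−t/τ) = (22.9 − 27.198)/(15.8 − 27.198) = 0.37706
t = −145.34 · ln(0.37706) = 141.76 s.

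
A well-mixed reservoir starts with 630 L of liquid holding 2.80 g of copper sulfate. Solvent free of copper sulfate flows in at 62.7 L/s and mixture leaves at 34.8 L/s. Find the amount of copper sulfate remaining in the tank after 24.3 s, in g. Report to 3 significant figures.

1.13 g

Let m(t) be the amount of copper sulfate. Volume: V(t) = V₀ + (Q_in − Q_out) t = 630 + 27.900 t; V(24.3) = 1308.0 L.
Solute balance: dm/dt = 0 − Q_out C = −Q_out m/V(t).
dm/m = −Q_out dt/(V₀ + 27.900 t); integrating gives ln(m/m₀) = −(Q_out/(Q_in−Q_out)) ln(V/V₀).
m = m₀ (V₀/V)^(Q_out/(Q_in−Q_out)) = 2.80 × (630/1308.0)^(1.2473) = 1.1257 g.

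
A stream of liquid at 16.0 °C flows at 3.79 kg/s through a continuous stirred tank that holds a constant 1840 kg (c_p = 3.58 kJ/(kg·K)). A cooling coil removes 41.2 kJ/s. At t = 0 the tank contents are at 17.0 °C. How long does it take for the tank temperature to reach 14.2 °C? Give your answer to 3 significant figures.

574 s

Heat balance on the well-mixed liquid: M c_p dT/dt = ṁ c_p (T_in − T) − 41.2.
τ = M/ṁ = 485.49 s; T_ss = T_in − Q̇/(ṁ c_p) = 12.963 °C.
T(t) = T_ss + (T₀ − T_ss) e^(−t/τ). Set T = 14.2:
e^(−t/τ) = (14.2 − 12.963)/(17.0 − 12.963) = 0.30633
t = −485.49 · ln(0.30633) = 574.37 s.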